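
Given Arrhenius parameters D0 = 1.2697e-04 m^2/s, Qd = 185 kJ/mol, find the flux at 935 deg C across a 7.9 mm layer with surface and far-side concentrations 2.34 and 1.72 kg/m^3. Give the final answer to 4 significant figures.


Step 1: D = D0 * exp(-Qd/(R*T))
T = 935 + 273.15 = 1208.15 K
D = 1.2697e-04 * exp(-185e3 / (8.314 * 1208.15)) = 1.2732e-12 m^2/s
Step 2: J = D * (C1 - C2) / dx
J = 1.2732e-12 * (2.34 - 1.72) / 7.9e-03
J = 9.992e-11 kg/(m^2*s)


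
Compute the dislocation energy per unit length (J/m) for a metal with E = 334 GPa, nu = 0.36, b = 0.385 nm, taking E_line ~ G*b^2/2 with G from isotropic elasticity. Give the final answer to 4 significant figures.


Step 1: G = E / (2*(1+nu))
G = 334 / (2*(1+0.36)) = 122.794 GPa = 1.22794e+11 Pa
Step 2: E_line = G*b^2/2
b = 0.385 nm = 3.85e-10 m
E_line = 0.5 * 1.22794e+11 * (3.85e-10)^2 = 9.101e-09 J/m


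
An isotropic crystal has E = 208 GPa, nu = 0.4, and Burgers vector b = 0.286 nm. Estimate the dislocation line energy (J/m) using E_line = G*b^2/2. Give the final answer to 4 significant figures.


Step 1: G = E / (2*(1+nu))
G = 208 / (2*(1+0.4)) = 74.2857 GPa = 7.42857e+10 Pa
Step 2: E_line = G*b^2/2
b = 0.286 nm = 2.86e-10 m
E_line = 0.5 * 7.42857e+10 * (2.86e-10)^2 = 3.038e-09 J/m


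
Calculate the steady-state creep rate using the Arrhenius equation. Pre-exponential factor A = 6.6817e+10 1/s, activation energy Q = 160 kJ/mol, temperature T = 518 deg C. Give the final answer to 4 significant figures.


rate = A * exp(-Q / (R*T))
T = 518 + 273.15 = 791.15 K
rate = 6.6817e+10 * exp(-160e3 / (8.314 * 791.15))
rate = 1.823 1/s


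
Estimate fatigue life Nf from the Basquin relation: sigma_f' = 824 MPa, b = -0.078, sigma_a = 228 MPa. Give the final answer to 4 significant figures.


sigma_a = sigma_f' * (2*Nf)^b
2*Nf = (sigma_a / sigma_f')^(1/b)
2*Nf = (228 / 824)^(1/-0.078)
2*Nf = 1.42478e+07
Nf = 7.124e+06 cycles


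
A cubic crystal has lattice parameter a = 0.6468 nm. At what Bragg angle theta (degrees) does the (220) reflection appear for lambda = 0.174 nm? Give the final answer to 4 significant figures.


d = a / sqrt(h^2+k^2+l^2)
d = 0.6468 / sqrt(8) = 0.228678 nm
lambda = 2*d*sin(theta)  =>  sin(theta) = lambda / (2*d)
sin(theta) = 0.174 / (2 * 0.228678) = 0.380447
theta = 22.36 deg


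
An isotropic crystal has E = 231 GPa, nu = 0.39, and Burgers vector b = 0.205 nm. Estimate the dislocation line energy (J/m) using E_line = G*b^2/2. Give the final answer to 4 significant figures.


Step 1: G = E / (2*(1+nu))
G = 231 / (2*(1+0.39)) = 83.0935 GPa = 8.30935e+10 Pa
Step 2: E_line = G*b^2/2
b = 0.205 nm = 2.05e-10 m
E_line = 0.5 * 8.30935e+10 * (2.05e-10)^2 = 1.746e-09 J/m


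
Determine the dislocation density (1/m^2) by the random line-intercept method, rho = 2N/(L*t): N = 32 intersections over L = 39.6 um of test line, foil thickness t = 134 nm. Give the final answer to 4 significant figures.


rho = 2N / (L * t)
L = 39.6 um = 3.96e-05 m, t = 134 nm = 1.34e-07 m
rho = 2 * 32 / (3.96e-05 * 1.34e-07)
rho = 1.206e+13 1/m^2


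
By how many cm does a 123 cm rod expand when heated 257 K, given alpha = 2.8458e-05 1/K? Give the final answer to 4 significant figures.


dL = L0 * alpha * dT
dL = 123 * 2.8458e-05 * 257
dL = 0.8996 cm


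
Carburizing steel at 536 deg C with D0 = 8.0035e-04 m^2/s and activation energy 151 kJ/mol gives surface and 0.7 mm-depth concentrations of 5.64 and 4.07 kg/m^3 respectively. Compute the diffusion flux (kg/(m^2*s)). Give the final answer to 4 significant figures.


Step 1: D = D0 * exp(-Qd/(R*T))
T = 536 + 273.15 = 809.15 K
D = 8.0035e-04 * exp(-151e3 / (8.314 * 809.15)) = 1.42932e-13 m^2/s
Step 2: J = D * (C1 - C2) / dx
J = 1.42932e-13 * (5.64 - 4.07) / 7e-04
J = 3.206e-10 kg/(m^2*s)


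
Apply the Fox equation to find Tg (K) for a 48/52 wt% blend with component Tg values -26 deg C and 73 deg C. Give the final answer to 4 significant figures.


1/Tg = w1/Tg1 + w2/Tg2 (in Kelvin)
Tg1 = 247.15 K, Tg2 = 346.15 K
1/Tg = 0.48/247.15 + 0.52/346.15
Tg = 290.3 K


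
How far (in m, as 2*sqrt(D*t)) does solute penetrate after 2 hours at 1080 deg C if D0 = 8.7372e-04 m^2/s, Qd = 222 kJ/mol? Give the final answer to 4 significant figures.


Step 1: D = D0 * exp(-Qd/(R*T))
T = 1353.15 K
D = 8.7372e-04 * exp(-222e3 / (8.314 * 1353.15)) = 2.35159e-12 m^2/s
Step 2: L = 2*sqrt(D*t)
t = 2 h = 7200 s
L = 2*sqrt(2.35159e-12 * 7200) = 2.602e-04 m


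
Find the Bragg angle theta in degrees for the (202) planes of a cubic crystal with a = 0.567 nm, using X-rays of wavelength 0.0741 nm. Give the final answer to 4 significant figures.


d = a / sqrt(h^2+k^2+l^2)
d = 0.567 / sqrt(8) = 0.200465 nm
lambda = 2*d*sin(theta)  =>  sin(theta) = lambda / (2*d)
sin(theta) = 0.0741 / (2 * 0.200465) = 0.184821
theta = 10.65 deg


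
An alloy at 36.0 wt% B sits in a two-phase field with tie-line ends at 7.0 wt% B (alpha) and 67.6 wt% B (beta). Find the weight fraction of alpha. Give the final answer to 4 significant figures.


f_alpha = (C_beta - C0) / (C_beta - C_alpha)
f_alpha = (67.6 - 36.0) / (67.6 - 7.0)
f_alpha = 0.5215


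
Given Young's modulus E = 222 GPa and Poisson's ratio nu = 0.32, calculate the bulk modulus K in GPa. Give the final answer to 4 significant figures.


K = E / (3*(1-2*nu))
K = 222 / (3*(1-2*0.32))
K = 205.6 GPa


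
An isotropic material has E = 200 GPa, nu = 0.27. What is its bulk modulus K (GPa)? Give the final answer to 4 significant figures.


K = E / (3*(1-2*nu))
K = 200 / (3*(1-2*0.27))
K = 144.9 GPa


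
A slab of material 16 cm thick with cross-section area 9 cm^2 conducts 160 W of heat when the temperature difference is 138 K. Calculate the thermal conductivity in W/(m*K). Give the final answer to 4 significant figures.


k = Q*L / (A*dT)
L = 0.16 m, A = 9e-04 m^2
k = 160 * 0.16 / (9e-04 * 138)
k = 206.1 W/(m*K)


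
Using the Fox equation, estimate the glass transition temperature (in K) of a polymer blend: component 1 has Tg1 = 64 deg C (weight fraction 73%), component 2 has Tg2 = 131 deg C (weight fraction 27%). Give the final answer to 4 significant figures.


1/Tg = w1/Tg1 + w2/Tg2 (in Kelvin)
Tg1 = 337.15 K, Tg2 = 404.15 K
1/Tg = 0.73/337.15 + 0.27/404.15
Tg = 352.9 K


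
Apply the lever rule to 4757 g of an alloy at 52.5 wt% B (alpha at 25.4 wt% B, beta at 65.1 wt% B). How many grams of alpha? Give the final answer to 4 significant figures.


f_alpha = (C_beta - C0) / (C_beta - C_alpha)
f_alpha = (65.1 - 52.5) / (65.1 - 25.4) = 0.31738
m_alpha = f_alpha * m_total = 0.31738 * 4757 = 1510 g


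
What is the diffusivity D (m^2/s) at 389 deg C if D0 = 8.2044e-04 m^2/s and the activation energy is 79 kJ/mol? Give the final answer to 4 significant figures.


D = D0 * exp(-Qd / (R*T))
T = 662.15 K
D = 8.2044e-04 * exp(-79e3 / (8.314 * 662.15))
D = 4.806e-10 m^2/s


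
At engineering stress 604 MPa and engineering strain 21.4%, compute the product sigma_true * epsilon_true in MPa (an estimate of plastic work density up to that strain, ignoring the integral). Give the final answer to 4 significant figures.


sigma_true = sigma_eng * (1 + epsilon_eng)
sigma_true = 604 * (1 + 0.214) = 733.256 MPa
epsilon_true = ln(1 + epsilon_eng)
epsilon_true = ln(1 + 0.214) = 0.193921
sigma_true * epsilon_true = 733.256 * 0.193921 = 142.2 MPa


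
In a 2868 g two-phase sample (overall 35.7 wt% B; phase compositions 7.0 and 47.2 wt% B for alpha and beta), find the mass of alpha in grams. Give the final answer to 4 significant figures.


f_alpha = (C_beta - C0) / (C_beta - C_alpha)
f_alpha = (47.2 - 35.7) / (47.2 - 7.0) = 0.28607
m_alpha = f_alpha * m_total = 0.28607 * 2868 = 820.4 g


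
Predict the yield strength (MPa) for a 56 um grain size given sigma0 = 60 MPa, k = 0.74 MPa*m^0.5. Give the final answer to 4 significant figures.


sigma_y = sigma0 + k / sqrt(d)
d = 56 um = 5.6e-05 m
sigma_y = 60 + 0.74 / sqrt(5.6e-05)
sigma_y = 158.9 MPa


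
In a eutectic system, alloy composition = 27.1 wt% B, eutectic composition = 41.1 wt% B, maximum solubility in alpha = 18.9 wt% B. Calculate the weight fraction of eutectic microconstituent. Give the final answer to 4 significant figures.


f_primary = (C_e - C0) / (C_e - C_alpha_max)
f_primary = (41.1 - 27.1) / (41.1 - 18.9)
f_primary = 0.630631
f_eutectic = 1 - 0.630631 = 0.3694


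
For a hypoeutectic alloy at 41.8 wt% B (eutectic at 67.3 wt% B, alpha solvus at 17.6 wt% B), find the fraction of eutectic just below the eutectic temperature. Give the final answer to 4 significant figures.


f_primary = (C_e - C0) / (C_e - C_alpha_max)
f_primary = (67.3 - 41.8) / (67.3 - 17.6)
f_primary = 0.513078
f_eutectic = 1 - 0.513078 = 0.4869


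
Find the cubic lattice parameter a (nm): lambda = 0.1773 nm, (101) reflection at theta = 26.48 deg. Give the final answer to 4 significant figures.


d = lambda / (2*sin(theta))
d = 0.1773 / (2*sin(26.48 deg))
d = 0.198818 nm
a = d * sqrt(h^2+k^2+l^2) = 0.198818 * sqrt(2)
a = 0.2812 nm


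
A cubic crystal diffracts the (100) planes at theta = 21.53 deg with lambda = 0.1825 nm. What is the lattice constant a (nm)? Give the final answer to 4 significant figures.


d = lambda / (2*sin(theta))
d = 0.1825 / (2*sin(21.53 deg))
d = 0.248646 nm
a = d * sqrt(h^2+k^2+l^2) = 0.248646 * sqrt(1)
a = 0.2486 nm


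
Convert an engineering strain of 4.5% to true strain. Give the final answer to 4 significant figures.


epsilon_true = ln(1 + epsilon_eng)
epsilon_true = ln(1 + 0.045)
epsilon_true = 0.04402


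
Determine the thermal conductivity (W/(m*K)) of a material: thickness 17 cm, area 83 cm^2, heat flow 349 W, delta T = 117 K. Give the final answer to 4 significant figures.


k = Q*L / (A*dT)
L = 0.17 m, A = 8.3e-03 m^2
k = 349 * 0.17 / (8.3e-03 * 117)
k = 61.1 W/(m*K)


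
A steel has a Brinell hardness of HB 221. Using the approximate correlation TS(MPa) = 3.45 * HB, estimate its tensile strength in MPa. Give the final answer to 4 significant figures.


TS (MPa) = 3.45 * HB
TS = 3.45 * 221
TS = 762.5 MPa


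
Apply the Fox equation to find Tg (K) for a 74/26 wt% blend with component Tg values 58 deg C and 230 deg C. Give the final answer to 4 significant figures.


1/Tg = w1/Tg1 + w2/Tg2 (in Kelvin)
Tg1 = 331.15 K, Tg2 = 503.15 K
1/Tg = 0.74/331.15 + 0.26/503.15
Tg = 363.5 K


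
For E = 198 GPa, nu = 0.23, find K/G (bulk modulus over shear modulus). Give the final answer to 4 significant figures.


G = E / (2*(1+nu))
G = 198 / (2*(1+0.23)) = 80.4878 GPa
K = E / (3*(1-2*nu))
K = 198 / (3*(1-2*0.23)) = 122.222 GPa
K/G = 122.222 / 80.4878 = 1.519


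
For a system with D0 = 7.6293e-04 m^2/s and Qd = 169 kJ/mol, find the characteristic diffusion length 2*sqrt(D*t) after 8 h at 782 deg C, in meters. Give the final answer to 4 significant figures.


Step 1: D = D0 * exp(-Qd/(R*T))
T = 1055.15 K
D = 7.6293e-04 * exp(-169e3 / (8.314 * 1055.15)) = 3.2804e-12 m^2/s
Step 2: L = 2*sqrt(D*t)
t = 8 h = 28800 s
L = 2*sqrt(3.2804e-12 * 28800) = 6.147e-04 m


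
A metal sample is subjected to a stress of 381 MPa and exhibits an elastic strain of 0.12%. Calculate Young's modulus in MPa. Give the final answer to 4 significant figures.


E = sigma / epsilon
epsilon = 0.12% = 1.2e-03
E = 381 / 1.2e-03
E = 317500 MPa


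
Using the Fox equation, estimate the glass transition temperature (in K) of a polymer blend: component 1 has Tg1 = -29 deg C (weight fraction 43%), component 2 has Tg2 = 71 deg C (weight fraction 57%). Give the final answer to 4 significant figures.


1/Tg = w1/Tg1 + w2/Tg2 (in Kelvin)
Tg1 = 244.15 K, Tg2 = 344.15 K
1/Tg = 0.43/244.15 + 0.57/344.15
Tg = 292.6 K


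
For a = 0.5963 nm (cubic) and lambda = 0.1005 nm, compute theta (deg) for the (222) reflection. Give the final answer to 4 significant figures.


d = a / sqrt(h^2+k^2+l^2)
d = 0.5963 / sqrt(12) = 0.172137 nm
lambda = 2*d*sin(theta)  =>  sin(theta) = lambda / (2*d)
sin(theta) = 0.1005 / (2 * 0.172137) = 0.291919
theta = 16.97 deg


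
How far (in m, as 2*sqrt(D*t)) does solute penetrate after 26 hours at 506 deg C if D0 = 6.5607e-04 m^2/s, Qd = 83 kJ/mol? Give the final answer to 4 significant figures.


Step 1: D = D0 * exp(-Qd/(R*T))
T = 779.15 K
D = 6.5607e-04 * exp(-83e3 / (8.314 * 779.15)) = 1.78807e-09 m^2/s
Step 2: L = 2*sqrt(D*t)
t = 26 h = 93600 s
L = 2*sqrt(1.78807e-09 * 93600) = 0.02587 m


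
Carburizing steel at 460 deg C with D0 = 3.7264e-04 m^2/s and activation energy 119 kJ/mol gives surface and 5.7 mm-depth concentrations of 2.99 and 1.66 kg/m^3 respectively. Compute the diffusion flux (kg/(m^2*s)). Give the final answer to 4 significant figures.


Step 1: D = D0 * exp(-Qd/(R*T))
T = 460 + 273.15 = 733.15 K
D = 3.7264e-04 * exp(-119e3 / (8.314 * 733.15)) = 1.23767e-12 m^2/s
Step 2: J = D * (C1 - C2) / dx
J = 1.23767e-12 * (2.99 - 1.66) / 5.7e-03
J = 2.888e-10 kg/(m^2*s)


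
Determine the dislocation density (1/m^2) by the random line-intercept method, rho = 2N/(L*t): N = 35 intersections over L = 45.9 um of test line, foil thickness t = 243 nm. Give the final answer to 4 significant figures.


rho = 2N / (L * t)
L = 45.9 um = 4.59e-05 m, t = 243 nm = 2.43e-07 m
rho = 2 * 35 / (4.59e-05 * 2.43e-07)
rho = 6.276e+12 1/m^2


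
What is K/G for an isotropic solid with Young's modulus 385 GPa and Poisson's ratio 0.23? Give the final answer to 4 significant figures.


G = E / (2*(1+nu))
G = 385 / (2*(1+0.23)) = 156.504 GPa
K = E / (3*(1-2*nu))
K = 385 / (3*(1-2*0.23)) = 237.654 GPa
K/G = 237.654 / 156.504 = 1.519


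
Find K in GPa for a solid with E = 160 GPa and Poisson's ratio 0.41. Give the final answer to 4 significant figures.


K = E / (3*(1-2*nu))
K = 160 / (3*(1-2*0.41))
K = 296.3 GPa


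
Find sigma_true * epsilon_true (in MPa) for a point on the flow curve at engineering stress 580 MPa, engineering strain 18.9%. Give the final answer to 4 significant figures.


sigma_true = sigma_eng * (1 + epsilon_eng)
sigma_true = 580 * (1 + 0.189) = 689.62 MPa
epsilon_true = ln(1 + epsilon_eng)
epsilon_true = ln(1 + 0.189) = 0.173113
sigma_true * epsilon_true = 689.62 * 0.173113 = 119.4 MPa


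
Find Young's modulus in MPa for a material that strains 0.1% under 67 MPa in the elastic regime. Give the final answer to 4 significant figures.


E = sigma / epsilon
epsilon = 0.1% = 1e-03
E = 67 / 1e-03
E = 67000 MPa


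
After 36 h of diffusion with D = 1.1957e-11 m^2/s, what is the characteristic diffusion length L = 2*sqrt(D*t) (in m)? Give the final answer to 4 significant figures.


t = 36 hr = 129600 s
Diffusion length = 2*sqrt(D*t)
= 2*sqrt(1.1957e-11 * 129600)
= 2.49e-03 m


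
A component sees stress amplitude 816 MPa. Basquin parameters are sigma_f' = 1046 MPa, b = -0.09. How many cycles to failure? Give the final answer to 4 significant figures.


sigma_a = sigma_f' * (2*Nf)^b
2*Nf = (sigma_a / sigma_f')^(1/b)
2*Nf = (816 / 1046)^(1/-0.09)
2*Nf = 15.7848
Nf = 7.892 cycles


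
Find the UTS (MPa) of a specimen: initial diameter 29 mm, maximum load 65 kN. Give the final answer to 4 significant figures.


A0 = pi*(d/2)^2 = pi*(29/2)^2 = 660.52 mm^2
UTS = F_max / A0 = 65*1000 / 660.52
UTS = 98.41 MPa


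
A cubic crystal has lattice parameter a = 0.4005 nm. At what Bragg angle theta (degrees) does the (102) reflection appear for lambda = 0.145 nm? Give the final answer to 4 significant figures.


d = a / sqrt(h^2+k^2+l^2)
d = 0.4005 / sqrt(5) = 0.179109 nm
lambda = 2*d*sin(theta)  =>  sin(theta) = lambda / (2*d)
sin(theta) = 0.145 / (2 * 0.179109) = 0.404781
theta = 23.88 deg


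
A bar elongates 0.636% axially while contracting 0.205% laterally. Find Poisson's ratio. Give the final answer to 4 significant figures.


nu = -epsilon_lat / epsilon_axial
Lateral strain is contraction (negative), so using magnitudes:
nu = 0.205 / 0.636
nu = 0.3223


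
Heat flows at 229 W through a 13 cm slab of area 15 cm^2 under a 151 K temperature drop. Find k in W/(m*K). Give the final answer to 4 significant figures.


k = Q*L / (A*dT)
L = 0.13 m, A = 1.5e-03 m^2
k = 229 * 0.13 / (1.5e-03 * 151)
k = 131.4 W/(m*K)


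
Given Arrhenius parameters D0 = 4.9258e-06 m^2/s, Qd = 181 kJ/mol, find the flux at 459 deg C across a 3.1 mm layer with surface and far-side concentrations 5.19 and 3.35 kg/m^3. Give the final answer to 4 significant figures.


Step 1: D = D0 * exp(-Qd/(R*T))
T = 459 + 273.15 = 732.15 K
D = 4.9258e-06 * exp(-181e3 / (8.314 * 732.15)) = 6.00778e-19 m^2/s
Step 2: J = D * (C1 - C2) / dx
J = 6.00778e-19 * (5.19 - 3.35) / 3.1e-03
J = 3.566e-16 kg/(m^2*s)


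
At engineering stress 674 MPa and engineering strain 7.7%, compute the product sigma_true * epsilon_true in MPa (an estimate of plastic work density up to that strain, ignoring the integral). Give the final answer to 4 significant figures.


sigma_true = sigma_eng * (1 + epsilon_eng)
sigma_true = 674 * (1 + 0.077) = 725.898 MPa
epsilon_true = ln(1 + epsilon_eng)
epsilon_true = ln(1 + 0.077) = 0.0741794
sigma_true * epsilon_true = 725.898 * 0.0741794 = 53.85 MPa


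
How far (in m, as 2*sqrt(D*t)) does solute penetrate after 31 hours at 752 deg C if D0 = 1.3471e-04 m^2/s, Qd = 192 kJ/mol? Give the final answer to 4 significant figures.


Step 1: D = D0 * exp(-Qd/(R*T))
T = 1025.15 K
D = 1.3471e-04 * exp(-192e3 / (8.314 * 1025.15)) = 2.21839e-14 m^2/s
Step 2: L = 2*sqrt(D*t)
t = 31 h = 111600 s
L = 2*sqrt(2.21839e-14 * 111600) = 9.951e-05 m


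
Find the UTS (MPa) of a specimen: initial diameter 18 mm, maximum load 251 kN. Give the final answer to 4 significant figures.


A0 = pi*(d/2)^2 = pi*(18/2)^2 = 254.469 mm^2
UTS = F_max / A0 = 251*1000 / 254.469
UTS = 986.4 MPa


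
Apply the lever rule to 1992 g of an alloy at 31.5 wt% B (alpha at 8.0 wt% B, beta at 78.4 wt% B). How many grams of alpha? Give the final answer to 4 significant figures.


f_alpha = (C_beta - C0) / (C_beta - C_alpha)
f_alpha = (78.4 - 31.5) / (78.4 - 8.0) = 0.666193
m_alpha = f_alpha * m_total = 0.666193 * 1992 = 1327 g


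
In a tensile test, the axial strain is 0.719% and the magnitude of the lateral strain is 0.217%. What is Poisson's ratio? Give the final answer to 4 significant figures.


nu = -epsilon_lat / epsilon_axial
Lateral strain is contraction (negative), so using magnitudes:
nu = 0.217 / 0.719
nu = 0.3018


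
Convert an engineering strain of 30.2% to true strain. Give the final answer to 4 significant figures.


epsilon_true = ln(1 + epsilon_eng)
epsilon_true = ln(1 + 0.302)
epsilon_true = 0.2639


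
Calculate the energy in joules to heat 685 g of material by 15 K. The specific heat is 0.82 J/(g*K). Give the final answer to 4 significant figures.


Q = m * cp * dT
Q = 685 * 0.82 * 15
Q = 8426 J


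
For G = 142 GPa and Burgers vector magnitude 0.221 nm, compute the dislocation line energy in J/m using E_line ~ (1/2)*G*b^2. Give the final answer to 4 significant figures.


E = G*b^2/2
b = 0.221 nm = 2.21e-10 m
G = 142 GPa = 1.42e+11 Pa
E = 0.5 * 1.42e+11 * (2.21e-10)^2
E = 3.468e-09 J/m


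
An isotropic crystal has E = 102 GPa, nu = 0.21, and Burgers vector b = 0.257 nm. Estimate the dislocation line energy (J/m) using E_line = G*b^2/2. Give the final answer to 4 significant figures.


Step 1: G = E / (2*(1+nu))
G = 102 / (2*(1+0.21)) = 42.1488 GPa = 4.21488e+10 Pa
Step 2: E_line = G*b^2/2
b = 0.257 nm = 2.57e-10 m
E_line = 0.5 * 4.21488e+10 * (2.57e-10)^2 = 1.392e-09 J/m


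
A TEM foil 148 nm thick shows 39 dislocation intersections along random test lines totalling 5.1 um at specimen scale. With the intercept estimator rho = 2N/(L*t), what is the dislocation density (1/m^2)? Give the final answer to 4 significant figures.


rho = 2N / (L * t)
L = 5.1 um = 5.1e-06 m, t = 148 nm = 1.48e-07 m
rho = 2 * 39 / (5.1e-06 * 1.48e-07)
rho = 1.033e+14 1/m^2


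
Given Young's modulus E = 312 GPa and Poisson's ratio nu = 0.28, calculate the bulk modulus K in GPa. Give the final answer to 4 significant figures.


K = E / (3*(1-2*nu))
K = 312 / (3*(1-2*0.28))
K = 236.4 GPa


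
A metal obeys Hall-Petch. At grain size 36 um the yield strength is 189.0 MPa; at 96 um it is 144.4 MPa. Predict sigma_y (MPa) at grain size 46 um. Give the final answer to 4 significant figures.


sigma_y = sigma0 + k / sqrt(d)
1/sqrt(d1) = 1/sqrt(3.6e-05) = 166.667;  1/sqrt(d2) = 102.062
k = (sigma1 - sigma2) / (1/sqrt(d1) - 1/sqrt(d2)) = (189.0 - 144.4) / (166.667 - 102.062) = 0.690353 MPa*m^0.5
sigma0 = sigma1 - k/sqrt(d1) = 189.0 - 0.690353*166.667 = 73.9411 MPa
sigma_y(d3) = 73.9411 + 0.690353 / sqrt(4.6e-05) = 175.7 MPa


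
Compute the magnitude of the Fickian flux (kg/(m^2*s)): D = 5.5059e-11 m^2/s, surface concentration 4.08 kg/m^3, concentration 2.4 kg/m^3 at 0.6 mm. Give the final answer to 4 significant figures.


J = -D * (dC/dx) = D * (C1 - C2) / dx
J = 5.5059e-11 * (4.08 - 2.4) / 6e-04
J = 1.542e-07 kg/(m^2*s)


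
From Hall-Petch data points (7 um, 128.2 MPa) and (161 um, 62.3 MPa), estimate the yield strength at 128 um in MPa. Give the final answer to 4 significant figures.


sigma_y = sigma0 + k / sqrt(d)
1/sqrt(d1) = 1/sqrt(7e-06) = 377.964;  1/sqrt(d2) = 78.811
k = (sigma1 - sigma2) / (1/sqrt(d1) - 1/sqrt(d2)) = (128.2 - 62.3) / (377.964 - 78.811) = 0.220288 MPa*m^0.5
sigma0 = sigma1 - k/sqrt(d1) = 128.2 - 0.220288*377.964 = 44.9389 MPa
sigma_y(d3) = 44.9389 + 0.220288 / sqrt(1.28e-04) = 64.41 MPa


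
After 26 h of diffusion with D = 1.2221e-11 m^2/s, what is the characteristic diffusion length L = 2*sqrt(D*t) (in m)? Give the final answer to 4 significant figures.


t = 26 hr = 93600 s
Diffusion length = 2*sqrt(D*t)
= 2*sqrt(1.2221e-11 * 93600)
= 2.139e-03 m


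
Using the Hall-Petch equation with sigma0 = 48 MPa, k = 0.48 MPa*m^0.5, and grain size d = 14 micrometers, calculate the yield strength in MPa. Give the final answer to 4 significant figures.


sigma_y = sigma0 + k / sqrt(d)
d = 14 um = 1.4e-05 m
sigma_y = 48 + 0.48 / sqrt(1.4e-05)
sigma_y = 176.3 MPa


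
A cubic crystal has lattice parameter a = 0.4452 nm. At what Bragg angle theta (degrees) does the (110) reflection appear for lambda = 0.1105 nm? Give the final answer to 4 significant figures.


d = a / sqrt(h^2+k^2+l^2)
d = 0.4452 / sqrt(2) = 0.314804 nm
lambda = 2*d*sin(theta)  =>  sin(theta) = lambda / (2*d)
sin(theta) = 0.1105 / (2 * 0.314804) = 0.175506
theta = 10.11 deg


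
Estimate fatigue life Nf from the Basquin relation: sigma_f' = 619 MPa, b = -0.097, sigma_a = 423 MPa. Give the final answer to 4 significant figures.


sigma_a = sigma_f' * (2*Nf)^b
2*Nf = (sigma_a / sigma_f')^(1/b)
2*Nf = (423 / 619)^(1/-0.097)
2*Nf = 50.6573
Nf = 25.33 cycles


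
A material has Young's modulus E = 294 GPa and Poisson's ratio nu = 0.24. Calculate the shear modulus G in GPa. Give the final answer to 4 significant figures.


G = E / (2*(1+nu))
G = 294 / (2*(1+0.24))
G = 118.5 GPa


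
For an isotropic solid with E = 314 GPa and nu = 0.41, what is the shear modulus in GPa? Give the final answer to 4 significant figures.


G = E / (2*(1+nu))
G = 314 / (2*(1+0.41))
G = 111.3 GPa


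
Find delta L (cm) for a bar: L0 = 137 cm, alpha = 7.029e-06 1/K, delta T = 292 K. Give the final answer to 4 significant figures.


dL = L0 * alpha * dT
dL = 137 * 7.029e-06 * 292
dL = 0.2812 cm


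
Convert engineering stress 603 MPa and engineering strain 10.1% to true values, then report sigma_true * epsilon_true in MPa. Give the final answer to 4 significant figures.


sigma_true = sigma_eng * (1 + epsilon_eng)
sigma_true = 603 * (1 + 0.101) = 663.903 MPa
epsilon_true = ln(1 + epsilon_eng)
epsilon_true = ln(1 + 0.101) = 0.0962189
sigma_true * epsilon_true = 663.903 * 0.0962189 = 63.88 MPa


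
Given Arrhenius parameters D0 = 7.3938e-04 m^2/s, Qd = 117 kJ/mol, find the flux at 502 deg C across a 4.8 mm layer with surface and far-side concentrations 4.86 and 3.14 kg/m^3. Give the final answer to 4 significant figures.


Step 1: D = D0 * exp(-Qd/(R*T))
T = 502 + 273.15 = 775.15 K
D = 7.3938e-04 * exp(-117e3 / (8.314 * 775.15)) = 9.64636e-12 m^2/s
Step 2: J = D * (C1 - C2) / dx
J = 9.64636e-12 * (4.86 - 3.14) / 4.8e-03
J = 3.457e-09 kg/(m^2*s)


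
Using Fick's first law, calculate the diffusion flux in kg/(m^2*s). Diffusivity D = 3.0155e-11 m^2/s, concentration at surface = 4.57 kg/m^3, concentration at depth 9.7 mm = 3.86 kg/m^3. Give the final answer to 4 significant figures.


J = -D * (dC/dx) = D * (C1 - C2) / dx
J = 3.0155e-11 * (4.57 - 3.86) / 9.7e-03
J = 2.207e-09 kg/(m^2*s)


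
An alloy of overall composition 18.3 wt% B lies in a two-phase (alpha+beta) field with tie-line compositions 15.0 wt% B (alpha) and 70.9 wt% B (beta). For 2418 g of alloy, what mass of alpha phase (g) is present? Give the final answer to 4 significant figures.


f_alpha = (C_beta - C0) / (C_beta - C_alpha)
f_alpha = (70.9 - 18.3) / (70.9 - 15.0) = 0.940966
m_alpha = f_alpha * m_total = 0.940966 * 2418 = 2275 g


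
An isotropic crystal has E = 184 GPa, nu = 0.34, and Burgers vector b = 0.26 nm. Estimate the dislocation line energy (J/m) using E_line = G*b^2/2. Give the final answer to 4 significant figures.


Step 1: G = E / (2*(1+nu))
G = 184 / (2*(1+0.34)) = 68.6567 GPa = 6.86567e+10 Pa
Step 2: E_line = G*b^2/2
b = 0.26 nm = 2.6e-10 m
E_line = 0.5 * 6.86567e+10 * (2.6e-10)^2 = 2.321e-09 J/m


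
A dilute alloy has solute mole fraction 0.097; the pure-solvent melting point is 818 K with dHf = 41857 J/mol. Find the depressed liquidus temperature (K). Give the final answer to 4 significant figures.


dT = R*Tm^2*x / dHf
dT = 8.314 * 818^2 * 0.097 / 41857
dT = 12.892 K
T_new = 818 - 12.892 = 805.1 K


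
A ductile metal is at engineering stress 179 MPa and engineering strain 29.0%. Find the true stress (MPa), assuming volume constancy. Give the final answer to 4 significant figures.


sigma_true = sigma_eng * (1 + epsilon_eng)
sigma_true = 179 * (1 + 0.29)
sigma_true = 230.9 MPa


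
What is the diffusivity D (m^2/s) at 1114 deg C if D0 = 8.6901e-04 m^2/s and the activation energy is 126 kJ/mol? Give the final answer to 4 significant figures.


D = D0 * exp(-Qd / (R*T))
T = 1387.15 K
D = 8.6901e-04 * exp(-126e3 / (8.314 * 1387.15))
D = 1.564e-08 m^2/s


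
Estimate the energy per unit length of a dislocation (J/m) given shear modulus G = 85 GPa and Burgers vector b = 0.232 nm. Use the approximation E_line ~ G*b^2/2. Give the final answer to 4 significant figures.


E = G*b^2/2
b = 0.232 nm = 2.32e-10 m
G = 85 GPa = 8.5e+10 Pa
E = 0.5 * 8.5e+10 * (2.32e-10)^2
E = 2.288e-09 J/m


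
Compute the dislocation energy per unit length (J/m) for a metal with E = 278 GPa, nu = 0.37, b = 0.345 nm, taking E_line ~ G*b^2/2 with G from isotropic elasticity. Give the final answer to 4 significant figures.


Step 1: G = E / (2*(1+nu))
G = 278 / (2*(1+0.37)) = 101.46 GPa = 1.0146e+11 Pa
Step 2: E_line = G*b^2/2
b = 0.345 nm = 3.45e-10 m
E_line = 0.5 * 1.0146e+11 * (3.45e-10)^2 = 6.038e-09 J/m


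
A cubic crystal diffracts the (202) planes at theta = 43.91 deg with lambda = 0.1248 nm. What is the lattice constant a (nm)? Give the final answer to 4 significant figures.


d = lambda / (2*sin(theta))
d = 0.1248 / (2*sin(43.91 deg))
d = 0.0899748 nm
a = d * sqrt(h^2+k^2+l^2) = 0.0899748 * sqrt(8)
a = 0.2545 nm


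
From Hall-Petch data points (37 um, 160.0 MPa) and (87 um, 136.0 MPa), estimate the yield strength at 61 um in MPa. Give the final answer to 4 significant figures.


sigma_y = sigma0 + k / sqrt(d)
1/sqrt(d1) = 1/sqrt(3.7e-05) = 164.399;  1/sqrt(d2) = 107.211
k = (sigma1 - sigma2) / (1/sqrt(d1) - 1/sqrt(d2)) = (160.0 - 136.0) / (164.399 - 107.211) = 0.41967 MPa*m^0.5
sigma0 = sigma1 - k/sqrt(d1) = 160.0 - 0.41967*164.399 = 91.0066 MPa
sigma_y(d3) = 91.0066 + 0.41967 / sqrt(6.1e-05) = 144.7 MPa


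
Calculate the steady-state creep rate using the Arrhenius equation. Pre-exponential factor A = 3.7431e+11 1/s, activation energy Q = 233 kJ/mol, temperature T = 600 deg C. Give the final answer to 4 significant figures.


rate = A * exp(-Q / (R*T))
T = 600 + 273.15 = 873.15 K
rate = 3.7431e+11 * exp(-233e3 / (8.314 * 873.15))
rate = 4.304e-03 1/s


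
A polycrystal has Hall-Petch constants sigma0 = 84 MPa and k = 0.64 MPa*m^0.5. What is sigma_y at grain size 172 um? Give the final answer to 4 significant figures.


sigma_y = sigma0 + k / sqrt(d)
d = 172 um = 1.72e-04 m
sigma_y = 84 + 0.64 / sqrt(1.72e-04)
sigma_y = 132.8 MPa


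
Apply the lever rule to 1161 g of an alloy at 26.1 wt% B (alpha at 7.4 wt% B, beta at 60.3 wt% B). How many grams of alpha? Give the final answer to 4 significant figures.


f_alpha = (C_beta - C0) / (C_beta - C_alpha)
f_alpha = (60.3 - 26.1) / (60.3 - 7.4) = 0.646503
m_alpha = f_alpha * m_total = 0.646503 * 1161 = 750.6 g


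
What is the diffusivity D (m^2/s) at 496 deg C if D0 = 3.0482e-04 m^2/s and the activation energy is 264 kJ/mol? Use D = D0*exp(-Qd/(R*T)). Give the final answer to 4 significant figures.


D = D0 * exp(-Qd / (R*T))
T = 769.15 K
D = 3.0482e-04 * exp(-264e3 / (8.314 * 769.15))
D = 3.586e-22 m^2/s


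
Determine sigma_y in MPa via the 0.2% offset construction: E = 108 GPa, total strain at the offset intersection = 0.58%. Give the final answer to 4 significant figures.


Offset strain = 0.002
Elastic strain at yield = total_strain - offset = 5.8e-03 - 0.002 = 3.8e-03
sigma_y = E * elastic_strain = 108000 * 3.8e-03
sigma_y = 410.4 MPa


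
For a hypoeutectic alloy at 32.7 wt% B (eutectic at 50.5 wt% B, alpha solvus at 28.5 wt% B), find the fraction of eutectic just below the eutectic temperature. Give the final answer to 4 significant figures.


f_primary = (C_e - C0) / (C_e - C_alpha_max)
f_primary = (50.5 - 32.7) / (50.5 - 28.5)
f_primary = 0.809091
f_eutectic = 1 - 0.809091 = 0.1909


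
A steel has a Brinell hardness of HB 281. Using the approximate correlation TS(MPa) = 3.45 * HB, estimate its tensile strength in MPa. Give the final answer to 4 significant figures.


TS (MPa) = 3.45 * HB
TS = 3.45 * 281
TS = 969.5 MPa


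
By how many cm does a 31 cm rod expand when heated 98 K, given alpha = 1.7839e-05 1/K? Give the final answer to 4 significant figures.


dL = L0 * alpha * dT
dL = 31 * 1.7839e-05 * 98
dL = 0.05419 cm


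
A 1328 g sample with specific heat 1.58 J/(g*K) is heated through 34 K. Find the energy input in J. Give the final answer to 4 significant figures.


Q = m * cp * dT
Q = 1328 * 1.58 * 34
Q = 71340 J


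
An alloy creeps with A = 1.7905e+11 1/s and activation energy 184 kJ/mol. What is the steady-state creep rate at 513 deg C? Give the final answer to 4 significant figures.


rate = A * exp(-Q / (R*T))
T = 513 + 273.15 = 786.15 K
rate = 1.7905e+11 * exp(-184e3 / (8.314 * 786.15))
rate = 0.1064 1/s


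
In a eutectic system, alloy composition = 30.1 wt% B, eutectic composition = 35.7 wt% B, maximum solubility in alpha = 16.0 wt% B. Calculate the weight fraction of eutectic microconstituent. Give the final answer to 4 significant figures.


f_primary = (C_e - C0) / (C_e - C_alpha_max)
f_primary = (35.7 - 30.1) / (35.7 - 16.0)
f_primary = 0.284264
f_eutectic = 1 - 0.284264 = 0.7157


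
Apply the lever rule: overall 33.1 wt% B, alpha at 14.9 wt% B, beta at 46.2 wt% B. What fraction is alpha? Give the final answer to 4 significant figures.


f_alpha = (C_beta - C0) / (C_beta - C_alpha)
f_alpha = (46.2 - 33.1) / (46.2 - 14.9)
f_alpha = 0.4185


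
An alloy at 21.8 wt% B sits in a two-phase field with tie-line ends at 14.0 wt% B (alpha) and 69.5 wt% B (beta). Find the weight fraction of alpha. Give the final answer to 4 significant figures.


f_alpha = (C_beta - C0) / (C_beta - C_alpha)
f_alpha = (69.5 - 21.8) / (69.5 - 14.0)
f_alpha = 0.8595


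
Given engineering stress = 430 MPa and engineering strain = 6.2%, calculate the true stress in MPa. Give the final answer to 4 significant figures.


sigma_true = sigma_eng * (1 + epsilon_eng)
sigma_true = 430 * (1 + 0.062)
sigma_true = 456.7 MPa


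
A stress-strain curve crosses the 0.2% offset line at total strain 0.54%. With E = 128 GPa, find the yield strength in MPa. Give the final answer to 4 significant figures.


Offset strain = 0.002
Elastic strain at yield = total_strain - offset = 5.4e-03 - 0.002 = 3.4e-03
sigma_y = E * elastic_strain = 128000 * 3.4e-03
sigma_y = 435.2 MPa


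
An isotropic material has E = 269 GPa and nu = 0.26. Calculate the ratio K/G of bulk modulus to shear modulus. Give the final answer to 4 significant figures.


G = E / (2*(1+nu))
G = 269 / (2*(1+0.26)) = 106.746 GPa
K = E / (3*(1-2*nu))
K = 269 / (3*(1-2*0.26)) = 186.806 GPa
K/G = 186.806 / 106.746 = 1.75


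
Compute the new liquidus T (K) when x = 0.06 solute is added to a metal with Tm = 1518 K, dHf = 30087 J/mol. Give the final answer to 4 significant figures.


dT = R*Tm^2*x / dHf
dT = 8.314 * 1518^2 * 0.06 / 30087
dT = 38.2055 K
T_new = 1518 - 38.2055 = 1480 K


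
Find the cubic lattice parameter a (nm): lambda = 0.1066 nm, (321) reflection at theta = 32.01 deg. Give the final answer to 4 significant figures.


d = lambda / (2*sin(theta))
d = 0.1066 / (2*sin(32.01 deg))
d = 0.100553 nm
a = d * sqrt(h^2+k^2+l^2) = 0.100553 * sqrt(14)
a = 0.3762 nm


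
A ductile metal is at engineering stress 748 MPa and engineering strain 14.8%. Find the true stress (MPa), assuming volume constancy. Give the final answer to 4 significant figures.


sigma_true = sigma_eng * (1 + epsilon_eng)
sigma_true = 748 * (1 + 0.148)
sigma_true = 858.7 MPa


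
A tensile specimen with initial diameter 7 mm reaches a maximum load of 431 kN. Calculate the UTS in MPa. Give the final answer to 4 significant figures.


A0 = pi*(d/2)^2 = pi*(7/2)^2 = 38.4845 mm^2
UTS = F_max / A0 = 431*1000 / 38.4845
UTS = 11200 MPa


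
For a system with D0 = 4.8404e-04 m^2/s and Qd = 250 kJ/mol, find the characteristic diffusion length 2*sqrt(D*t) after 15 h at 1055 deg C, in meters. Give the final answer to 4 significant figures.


Step 1: D = D0 * exp(-Qd/(R*T))
T = 1328.15 K
D = 4.8404e-04 * exp(-250e3 / (8.314 * 1328.15)) = 7.11719e-14 m^2/s
Step 2: L = 2*sqrt(D*t)
t = 15 h = 54000 s
L = 2*sqrt(7.11719e-14 * 54000) = 1.24e-04 m


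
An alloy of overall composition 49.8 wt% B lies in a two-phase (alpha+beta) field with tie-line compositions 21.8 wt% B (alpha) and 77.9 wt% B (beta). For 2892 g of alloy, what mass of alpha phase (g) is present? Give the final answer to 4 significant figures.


f_alpha = (C_beta - C0) / (C_beta - C_alpha)
f_alpha = (77.9 - 49.8) / (77.9 - 21.8) = 0.500891
m_alpha = f_alpha * m_total = 0.500891 * 2892 = 1449 g


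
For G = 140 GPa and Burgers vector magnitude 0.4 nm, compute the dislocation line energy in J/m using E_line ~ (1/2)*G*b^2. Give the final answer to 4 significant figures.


E = G*b^2/2
b = 0.4 nm = 4e-10 m
G = 140 GPa = 1.4e+11 Pa
E = 0.5 * 1.4e+11 * (4e-10)^2
E = 1.12e-08 J/m


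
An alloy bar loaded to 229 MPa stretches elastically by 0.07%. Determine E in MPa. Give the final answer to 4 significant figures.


E = sigma / epsilon
epsilon = 0.07% = 7e-04
E = 229 / 7e-04
E = 327100 MPa


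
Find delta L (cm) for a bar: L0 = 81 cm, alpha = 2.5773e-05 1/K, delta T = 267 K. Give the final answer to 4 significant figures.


dL = L0 * alpha * dT
dL = 81 * 2.5773e-05 * 267
dL = 0.5574 cm


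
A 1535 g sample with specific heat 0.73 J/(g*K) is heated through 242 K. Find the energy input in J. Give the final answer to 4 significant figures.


Q = m * cp * dT
Q = 1535 * 0.73 * 242
Q = 271200 J


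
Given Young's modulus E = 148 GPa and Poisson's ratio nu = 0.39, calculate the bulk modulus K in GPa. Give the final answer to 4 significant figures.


K = E / (3*(1-2*nu))
K = 148 / (3*(1-2*0.39))
K = 224.2 GPa


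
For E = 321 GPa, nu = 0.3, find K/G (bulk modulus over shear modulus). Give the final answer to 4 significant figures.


G = E / (2*(1+nu))
G = 321 / (2*(1+0.3)) = 123.462 GPa
K = E / (3*(1-2*nu))
K = 321 / (3*(1-2*0.3)) = 267.5 GPa
K/G = 267.5 / 123.462 = 2.167


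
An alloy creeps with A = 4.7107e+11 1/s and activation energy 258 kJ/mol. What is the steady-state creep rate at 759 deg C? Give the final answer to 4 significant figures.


rate = A * exp(-Q / (R*T))
T = 759 + 273.15 = 1032.15 K
rate = 4.7107e+11 * exp(-258e3 / (8.314 * 1032.15))
rate = 0.04129 1/s


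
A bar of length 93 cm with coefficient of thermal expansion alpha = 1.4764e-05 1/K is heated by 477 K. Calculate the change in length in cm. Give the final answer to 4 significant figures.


dL = L0 * alpha * dT
dL = 93 * 1.4764e-05 * 477
dL = 0.6549 cm


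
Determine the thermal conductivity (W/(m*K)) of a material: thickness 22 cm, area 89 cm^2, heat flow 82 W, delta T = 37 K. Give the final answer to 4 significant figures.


k = Q*L / (A*dT)
L = 0.22 m, A = 8.9e-03 m^2
k = 82 * 0.22 / (8.9e-03 * 37)
k = 54.78 W/(m*K)


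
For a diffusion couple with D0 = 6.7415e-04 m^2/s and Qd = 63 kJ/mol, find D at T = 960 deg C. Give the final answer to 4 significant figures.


D = D0 * exp(-Qd / (R*T))
T = 1233.15 K
D = 6.7415e-04 * exp(-63e3 / (8.314 * 1233.15))
D = 1.446e-06 m^2/s


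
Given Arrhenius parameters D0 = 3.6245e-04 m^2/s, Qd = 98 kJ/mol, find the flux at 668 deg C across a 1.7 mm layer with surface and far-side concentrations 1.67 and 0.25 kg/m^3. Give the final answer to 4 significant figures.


Step 1: D = D0 * exp(-Qd/(R*T))
T = 668 + 273.15 = 941.15 K
D = 3.6245e-04 * exp(-98e3 / (8.314 * 941.15)) = 1.31816e-09 m^2/s
Step 2: J = D * (C1 - C2) / dx
J = 1.31816e-09 * (1.67 - 0.25) / 1.7e-03
J = 1.101e-06 kg/(m^2*s)


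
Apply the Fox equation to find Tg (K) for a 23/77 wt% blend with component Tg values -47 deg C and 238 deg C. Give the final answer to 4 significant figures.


1/Tg = w1/Tg1 + w2/Tg2 (in Kelvin)
Tg1 = 226.15 K, Tg2 = 511.15 K
1/Tg = 0.23/226.15 + 0.77/511.15
Tg = 396.3 K


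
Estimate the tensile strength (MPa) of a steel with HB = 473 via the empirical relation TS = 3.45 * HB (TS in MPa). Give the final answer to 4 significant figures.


TS (MPa) = 3.45 * HB
TS = 3.45 * 473
TS = 1632 MPa


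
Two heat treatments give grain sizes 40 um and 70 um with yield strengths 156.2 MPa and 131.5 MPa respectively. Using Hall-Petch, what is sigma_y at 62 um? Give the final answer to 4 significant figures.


sigma_y = sigma0 + k / sqrt(d)
1/sqrt(d1) = 1/sqrt(4e-05) = 158.114;  1/sqrt(d2) = 119.523
k = (sigma1 - sigma2) / (1/sqrt(d1) - 1/sqrt(d2)) = (156.2 - 131.5) / (158.114 - 119.523) = 0.640045 MPa*m^0.5
sigma0 = sigma1 - k/sqrt(d1) = 156.2 - 0.640045*158.114 = 55 MPa
sigma_y(d3) = 55 + 0.640045 / sqrt(6.2e-05) = 136.3 MPa


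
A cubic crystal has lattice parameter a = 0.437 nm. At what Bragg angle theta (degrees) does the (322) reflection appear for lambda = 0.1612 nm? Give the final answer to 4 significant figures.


d = a / sqrt(h^2+k^2+l^2)
d = 0.437 / sqrt(17) = 0.105988 nm
lambda = 2*d*sin(theta)  =>  sin(theta) = lambda / (2*d)
sin(theta) = 0.1612 / (2 * 0.105988) = 0.760463
theta = 49.51 deg


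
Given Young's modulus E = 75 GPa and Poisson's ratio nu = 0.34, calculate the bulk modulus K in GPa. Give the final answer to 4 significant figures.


K = E / (3*(1-2*nu))
K = 75 / (3*(1-2*0.34))
K = 78.13 GPa


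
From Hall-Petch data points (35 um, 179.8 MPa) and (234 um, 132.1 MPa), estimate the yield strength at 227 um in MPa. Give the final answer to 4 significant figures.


sigma_y = sigma0 + k / sqrt(d)
1/sqrt(d1) = 1/sqrt(3.5e-05) = 169.031;  1/sqrt(d2) = 65.372
k = (sigma1 - sigma2) / (1/sqrt(d1) - 1/sqrt(d2)) = (179.8 - 132.1) / (169.031 - 65.372) = 0.460164 MPa*m^0.5
sigma0 = sigma1 - k/sqrt(d1) = 179.8 - 0.460164*169.031 = 102.018 MPa
sigma_y(d3) = 102.018 + 0.460164 / sqrt(2.27e-04) = 132.6 MPa


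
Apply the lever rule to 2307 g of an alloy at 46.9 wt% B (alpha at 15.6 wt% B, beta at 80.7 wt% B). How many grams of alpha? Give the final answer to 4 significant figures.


f_alpha = (C_beta - C0) / (C_beta - C_alpha)
f_alpha = (80.7 - 46.9) / (80.7 - 15.6) = 0.519201
m_alpha = f_alpha * m_total = 0.519201 * 2307 = 1198 g
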